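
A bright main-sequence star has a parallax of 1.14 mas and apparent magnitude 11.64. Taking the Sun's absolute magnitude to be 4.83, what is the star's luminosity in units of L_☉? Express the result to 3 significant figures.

d = 1/p = 1000/1.14 mas = 877.2 pc
M = m − 5 log₁₀ d + 5 = 11.64 − 5·2.9431 + 5 = 1.925
M − M_☉ = 1.925 − 4.83 = -2.905
L/L_☉ = 10^(−0.4 × -2.905) = 14.53

L/L_☉ ≈ 14.5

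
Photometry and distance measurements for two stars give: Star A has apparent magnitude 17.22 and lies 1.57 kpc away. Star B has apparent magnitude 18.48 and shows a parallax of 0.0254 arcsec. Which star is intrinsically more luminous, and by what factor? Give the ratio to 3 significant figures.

Star A: d = 1.57 kpc = 1570 pc
Star A: M = m − 5 log₁₀ d + 5 = 17.22 − 5·3.1959 + 5 = 6.241
Star B: d = 1/p = 1/0.0254″ = 39.37 pc
Star B: M = m − 5 log₁₀ d + 5 = 18.48 − 5·1.5952 + 5 = 15.504
ΔM = M_A − M_B = 6.241 − (15.504) = -9.264; smaller M is more luminous → Star A.
L ratio = 10^(0.4 |ΔM|) = 10^3.705 = 5075

Star A is more luminous, by a factor of 5080.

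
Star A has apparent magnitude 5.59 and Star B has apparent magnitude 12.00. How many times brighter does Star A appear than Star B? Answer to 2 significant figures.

370

Magnitude difference = -6.41
Flux ratio = 10^(−0.4 Δm) = 10^(−0.4 × -6.41) = 10^2.564 = 366.4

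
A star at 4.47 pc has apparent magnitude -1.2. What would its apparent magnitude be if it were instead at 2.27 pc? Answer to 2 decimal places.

Flux ∝ 1/d², so Δm = 5 log₁₀(d₂/d₁) = 5 log₁₀(2.27/4.47) = -1.471
m₂ = m₁ + Δm = -1.2 + (-1.471) = -2.671

m ≈ -2.67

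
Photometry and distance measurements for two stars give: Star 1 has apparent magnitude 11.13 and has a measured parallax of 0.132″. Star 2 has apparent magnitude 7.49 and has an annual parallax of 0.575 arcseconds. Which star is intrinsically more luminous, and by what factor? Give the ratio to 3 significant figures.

Star 2 is more luminous, by a factor of 1.51.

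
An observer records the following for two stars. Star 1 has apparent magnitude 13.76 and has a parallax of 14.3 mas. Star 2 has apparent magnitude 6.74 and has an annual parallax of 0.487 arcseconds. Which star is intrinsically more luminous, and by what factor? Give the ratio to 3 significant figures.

Star 1: p = 14.3 mas = 0.0143″ → d = 1/p = 69.93 pc
Star 1: M = m − 5 log₁₀ d + 5 = 13.76 − 5·1.8447 + 5 = 9.537
Star 2: d = 1/p = 1/0.487″ = 2.053 pc
Star 2: M = m − 5 log₁₀ d + 5 = 6.74 − 5·0.3125 + 5 = 10.178
ΔM = M_1 − M_2 = 9.537 − (10.178) = -0.641; smaller M is more luminous → Star 1.
L ratio = 10^(0.4 |ΔM|) = 10^0.256 = 1.805

Star 1 is more luminous, by a factor of 1.80.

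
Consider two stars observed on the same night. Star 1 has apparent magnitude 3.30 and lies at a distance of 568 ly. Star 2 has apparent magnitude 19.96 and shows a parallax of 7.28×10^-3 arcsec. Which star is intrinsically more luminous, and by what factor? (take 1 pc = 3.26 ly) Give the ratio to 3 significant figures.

Star 1 is more luminous, by a factor of 7.42×10^6.

Star 1: d = 568 ly / 3.26 = 174.2 pc
Star 1: M = m − 5 log₁₀ d + 5 = 3.30 − 5·2.2411 + 5 = -2.906
Star 2: d = 1/p = 1/7.28×10^-3″ = 137.4 pc
Star 2: M = m − 5 log₁₀ d + 5 = 19.96 − 5·2.1379 + 5 = 14.271
ΔM = M_1 − M_2 = -2.906 − (14.271) = -17.176; smaller M is more luminous → Star 1.
L ratio = 10^(0.4 |ΔM|) = 10^6.871 = 7.422×10^6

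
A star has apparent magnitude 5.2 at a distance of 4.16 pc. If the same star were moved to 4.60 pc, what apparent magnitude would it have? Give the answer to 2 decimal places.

m ≈ 5.42

Flux ∝ 1/d², so Δm = 5 log₁₀(d₂/d₁) = 5 log₁₀(4.60/4.16) = 0.218
m₂ = m₁ + Δm = 5.2 + (0.218) = 5.418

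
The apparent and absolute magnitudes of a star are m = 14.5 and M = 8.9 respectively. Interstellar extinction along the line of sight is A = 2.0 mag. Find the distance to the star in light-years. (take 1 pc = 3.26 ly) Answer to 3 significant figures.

d ≈ 171 ly

m − M = 5 log₁₀(d/10 pc) + A  ⇒  14.5 − (8.9) − 2.0 = 5 log₁₀(d/10)
3.600 = 5 log₁₀(d/10)
log₁₀ d = (m − M − A)/5 + 1 = 1.7200
d = 10^1.7200 = 52.48 pc
= 171.1 ly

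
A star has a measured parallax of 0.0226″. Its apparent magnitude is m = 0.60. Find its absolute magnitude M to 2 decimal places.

M ≈ -2.63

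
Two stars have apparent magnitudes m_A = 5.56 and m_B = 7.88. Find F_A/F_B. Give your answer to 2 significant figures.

F_A/F_B ≈ 8.5

Magnitude difference = -2.32
Flux ratio = 10^(−0.4 Δm) = 10^(−0.4 × -2.32) = 10^0.928 = 8.472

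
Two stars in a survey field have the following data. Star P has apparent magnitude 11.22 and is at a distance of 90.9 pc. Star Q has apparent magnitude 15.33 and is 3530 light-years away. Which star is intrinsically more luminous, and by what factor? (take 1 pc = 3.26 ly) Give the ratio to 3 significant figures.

Star Q is more luminous, by a factor of 3.22.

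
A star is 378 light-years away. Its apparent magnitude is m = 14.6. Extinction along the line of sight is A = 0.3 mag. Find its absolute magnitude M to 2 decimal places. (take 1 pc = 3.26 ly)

d = 378 ly / 3.26 = 116.0 pc
5 log₁₀(d/10 pc) = 5 log₁₀(116.0) − 5 = 5.321
M = m − 5 log₁₀(d/10) − A = 14.6 − 5.321 − 0.3 = 8.979

M ≈ 8.98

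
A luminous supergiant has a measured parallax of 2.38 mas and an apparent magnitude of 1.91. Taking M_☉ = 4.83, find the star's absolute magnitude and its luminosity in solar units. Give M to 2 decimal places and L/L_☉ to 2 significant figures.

M ≈ -6.21; L/L_☉ ≈ 26000

d = 1/p = 1000/2.38 mas = 420.2 pc
M = m − 5 log₁₀ d + 5 = 1.91 − 5·2.6234 + 5 = -6.207
M − M_☉ = -6.207 − 4.83 = -11.037
L/L_☉ = 10^(−0.4 × -11.037) = 25990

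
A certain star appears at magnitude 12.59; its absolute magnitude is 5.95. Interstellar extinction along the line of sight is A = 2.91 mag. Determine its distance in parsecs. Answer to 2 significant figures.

d ≈ 56 pc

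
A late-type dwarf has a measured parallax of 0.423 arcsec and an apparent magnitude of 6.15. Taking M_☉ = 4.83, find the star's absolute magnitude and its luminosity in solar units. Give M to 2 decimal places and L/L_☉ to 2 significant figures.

d = 1/p = 1/0.423″ = 2.364 pc
M = m − 5 log₁₀ d + 5 = 6.15 − 5·0.3737 + 5 = 9.282
M − M_☉ = 9.282 − 4.83 = 4.452
L/L_☉ = 10^(−0.4 × 4.452) = 0.01657

M ≈ 9.28; L/L_☉ ≈ 0.017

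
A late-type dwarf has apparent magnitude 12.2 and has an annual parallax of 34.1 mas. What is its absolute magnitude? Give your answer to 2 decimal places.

M ≈ 9.86

p = 34.1 mas = 0.0341″ → d = 1/p = 29.33 pc
5 log₁₀(d/10 pc) = 5 log₁₀(29.33) − 5 = 2.336
M = m − 5 log₁₀(d/10) = 12.2 − 2.336 = 9.864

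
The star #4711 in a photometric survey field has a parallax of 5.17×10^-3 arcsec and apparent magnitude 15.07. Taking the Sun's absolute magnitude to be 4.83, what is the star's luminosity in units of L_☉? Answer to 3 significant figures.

d = 1/p = 1/5.17×10^-3″ = 193.4 pc
M = m − 5 log₁₀ d + 5 = 15.07 − 5·2.2865 + 5 = 8.637
M − M_☉ = 8.637 − 4.83 = 3.807
L/L_☉ = 10^(−0.4 × 3.807) = 0.02999

L/L_☉ ≈ 0.0300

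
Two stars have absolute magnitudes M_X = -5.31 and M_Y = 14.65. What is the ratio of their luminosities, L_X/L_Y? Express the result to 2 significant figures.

ΔM = M_X − M_Y = -19.96
L_X/L_Y = 10^(−0.4 ΔM) = 10^7.984 = 9.638×10^7

L_X/L_Y ≈ 9.6×10^7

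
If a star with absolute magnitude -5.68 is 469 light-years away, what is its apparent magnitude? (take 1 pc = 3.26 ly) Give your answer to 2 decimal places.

d = 469 ly / 3.26 = 143.9 pc
m = M + 5 log₁₀ d − 5 = -5.68 + 5·2.1580 − 5 = 0.110

m ≈ 0.11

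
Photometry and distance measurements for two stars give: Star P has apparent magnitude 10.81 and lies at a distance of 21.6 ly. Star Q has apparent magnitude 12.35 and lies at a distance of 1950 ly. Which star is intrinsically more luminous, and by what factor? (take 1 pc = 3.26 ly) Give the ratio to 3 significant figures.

Star P: d = 21.6 ly / 3.26 = 6.626 pc
Star P: M = m − 5 log₁₀ d + 5 = 10.81 − 5·0.8212 + 5 = 11.704
Star Q: d = 1950 ly / 3.26 = 598.2 pc
Star Q: M = m − 5 log₁₀ d + 5 = 12.35 − 5·2.7768 + 5 = 3.466
ΔM = M_P − M_Q = 11.704 − (3.466) = 8.238; smaller M is more luminous → Star Q.
L ratio = 10^(0.4 |ΔM|) = 10^3.295 = 1973

Star Q is more luminous, by a factor of 1970.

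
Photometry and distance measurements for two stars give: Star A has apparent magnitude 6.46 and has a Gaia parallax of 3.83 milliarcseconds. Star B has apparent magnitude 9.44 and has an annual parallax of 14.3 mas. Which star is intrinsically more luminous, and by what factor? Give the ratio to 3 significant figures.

Star A is more luminous, by a factor of 217.

Star A: p = 3.83 mas = 3.83×10^-3″ → d = 1/p = 261.1 pc
Star A: M = m − 5 log₁₀ d + 5 = 6.46 − 5·2.4168 + 5 = -0.624
Star B: p = 14.3 mas = 0.0143″ → d = 1/p = 69.93 pc
Star B: M = m − 5 log₁₀ d + 5 = 9.44 − 5·1.8447 + 5 = 5.217
ΔM = M_A − M_B = -0.624 − (5.217) = -5.841; smaller M is more luminous → Star A.
L ratio = 10^(0.4 |ΔM|) = 10^2.336 = 216.9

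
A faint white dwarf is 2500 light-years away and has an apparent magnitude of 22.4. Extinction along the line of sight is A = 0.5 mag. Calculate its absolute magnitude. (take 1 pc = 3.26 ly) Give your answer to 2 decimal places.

d = 2500 ly / 3.26 = 766.9 pc
5 log₁₀(d/10 pc) = 5 log₁₀(766.9) − 5 = 9.424
M = m − 5 log₁₀(d/10) − A = 22.4 − 9.424 − 0.5 = 12.476

M ≈ 12.48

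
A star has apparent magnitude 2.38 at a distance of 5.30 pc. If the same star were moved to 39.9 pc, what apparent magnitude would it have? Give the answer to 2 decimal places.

Flux ∝ 1/d², so Δm = 5 log₁₀(d₂/d₁) = 5 log₁₀(39.9/5.30) = 4.383
m₂ = m₁ + Δm = 2.38 + (4.383) = 6.763

m ≈ 6.76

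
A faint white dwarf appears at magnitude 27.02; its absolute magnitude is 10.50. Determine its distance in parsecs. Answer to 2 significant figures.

Distance modulus: m − M = 27.02 − (10.50) = 16.520
m − M = 5 log₁₀ d − 5
log₁₀ d = (m − M)/5 + 1 = 4.3040
d = 10^4.3040 = 20140 pc

d ≈ 20000 pc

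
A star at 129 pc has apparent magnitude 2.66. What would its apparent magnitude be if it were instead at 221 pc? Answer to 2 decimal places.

m ≈ 3.83

Flux ∝ 1/d², so Δm = 5 log₁₀(d₂/d₁) = 5 log₁₀(221/129) = 1.169
m₂ = m₁ + Δm = 2.66 + (1.169) = 3.829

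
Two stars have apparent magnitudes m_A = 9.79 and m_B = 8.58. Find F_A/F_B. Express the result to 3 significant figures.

Δm = 9.79 − (8.58) = 1.21
Flux ratio = 10^(−0.4 Δm) = 10^(−0.4 × 1.21) = 10^-0.484 = 0.3281

F_A/F_B ≈ 0.328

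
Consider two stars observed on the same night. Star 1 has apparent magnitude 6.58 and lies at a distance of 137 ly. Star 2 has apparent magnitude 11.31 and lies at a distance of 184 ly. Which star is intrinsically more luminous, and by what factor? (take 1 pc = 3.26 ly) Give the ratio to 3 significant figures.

Star 1 is more luminous, by a factor of 43.2.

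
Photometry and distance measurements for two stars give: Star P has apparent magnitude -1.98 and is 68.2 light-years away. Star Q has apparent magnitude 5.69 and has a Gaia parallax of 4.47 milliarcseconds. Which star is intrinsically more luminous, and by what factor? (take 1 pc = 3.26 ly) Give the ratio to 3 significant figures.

Star P is more luminous, by a factor of 10.2.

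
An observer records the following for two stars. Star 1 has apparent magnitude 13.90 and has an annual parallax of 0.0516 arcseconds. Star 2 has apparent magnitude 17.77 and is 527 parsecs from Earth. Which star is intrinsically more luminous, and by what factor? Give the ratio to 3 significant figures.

Star 2 is more luminous, by a factor of 20.9.

Star 1: d = 1/p = 1/0.0516″ = 19.38 pc
Star 1: M = m − 5 log₁₀ d + 5 = 13.90 − 5·1.2874 + 5 = 12.463
Star 2: M = m − 5 log₁₀ d + 5 = 17.77 − 5·2.7218 + 5 = 9.161
ΔM = M_1 − M_2 = 12.463 − (9.161) = 3.302; smaller M is more luminous → Star 2.
L ratio = 10^(0.4 |ΔM|) = 10^1.321 = 20.94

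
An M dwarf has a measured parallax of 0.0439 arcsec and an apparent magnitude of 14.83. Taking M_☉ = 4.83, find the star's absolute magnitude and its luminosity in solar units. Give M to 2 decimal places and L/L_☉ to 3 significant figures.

M ≈ 13.04; L/L_☉ ≈ 5.19×10^-4

d = 1/p = 1/0.0439″ = 22.78 pc
M = m − 5 log₁₀ d + 5 = 14.83 − 5·1.3575 + 5 = 13.042
M − M_☉ = 13.042 − 4.83 = 8.212
L/L_☉ = 10^(−0.4 × 8.212) = 5.189×10^-4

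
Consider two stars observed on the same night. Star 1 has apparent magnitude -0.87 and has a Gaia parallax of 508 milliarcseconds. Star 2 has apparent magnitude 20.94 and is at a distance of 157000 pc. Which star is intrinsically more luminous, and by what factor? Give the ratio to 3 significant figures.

Star 1: p = 508 mas = 0.508″ → d = 1/p = 1.969 pc
Star 1: M = m − 5 log₁₀ d + 5 = -0.87 − 5·0.2941 + 5 = 2.659
Star 2: M = m − 5 log₁₀ d + 5 = 20.94 − 5·5.1959 + 5 = -0.039
ΔM = M_1 − M_2 = 2.659 − (-0.039) = 2.699; smaller M is more luminous → Star 2.
L ratio = 10^(0.4 |ΔM|) = 10^1.080 = 12.01

Star 2 is more luminous, by a factor of 12.0.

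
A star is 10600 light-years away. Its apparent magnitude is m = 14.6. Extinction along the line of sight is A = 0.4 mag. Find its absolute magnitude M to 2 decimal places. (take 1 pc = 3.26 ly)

M ≈ 1.64

d = 10600 ly / 3.26 = 3252 pc
5 log₁₀(d/10 pc) = 5 log₁₀(3252) − 5 = 12.560
M = m − 5 log₁₀(d/10) − A = 14.6 − 12.560 − 0.4 = 1.640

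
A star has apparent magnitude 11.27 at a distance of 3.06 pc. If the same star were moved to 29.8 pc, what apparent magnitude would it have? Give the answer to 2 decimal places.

m ≈ 16.21

Flux ∝ 1/d², so Δm = 5 log₁₀(d₂/d₁) = 5 log₁₀(29.8/3.06) = 4.942
m₂ = m₁ + Δm = 11.27 + (4.942) = 16.212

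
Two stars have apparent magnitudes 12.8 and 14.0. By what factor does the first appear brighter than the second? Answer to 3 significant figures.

Δm = 12.8 − (14.0) = -1.2
Flux ratio = 10^(−0.4 Δm) = 10^(−0.4 × -1.2) = 10^0.480 = 3.020

3.02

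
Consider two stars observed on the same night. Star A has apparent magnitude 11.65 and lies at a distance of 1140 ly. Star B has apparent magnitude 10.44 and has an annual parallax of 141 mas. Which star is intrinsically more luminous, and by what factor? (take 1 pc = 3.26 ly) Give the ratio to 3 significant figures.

Star A: d = 1140 ly / 3.26 = 349.7 pc
Star A: M = m − 5 log₁₀ d + 5 = 11.65 − 5·2.5437 + 5 = 3.932
Star B: p = 141 mas = 0.141″ → d = 1/p = 7.092 pc
Star B: M = m − 5 log₁₀ d + 5 = 10.44 − 5·0.8508 + 5 = 11.186
ΔM = M_A − M_B = 3.932 − (11.186) = -7.255; smaller M is more luminous → Star A.
L ratio = 10^(0.4 |ΔM|) = 10^2.902 = 797.7

Star A is more luminous, by a factor of 798.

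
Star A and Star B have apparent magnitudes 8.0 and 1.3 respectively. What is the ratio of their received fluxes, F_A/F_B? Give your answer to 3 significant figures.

Δm = 8.0 − (1.3) = 6.7
Flux ratio = 10^(−0.4 Δm) = 10^(−0.4 × 6.7) = 10^-2.680 = 2.089×10^-3

F_A/F_B ≈ 2.09×10^-3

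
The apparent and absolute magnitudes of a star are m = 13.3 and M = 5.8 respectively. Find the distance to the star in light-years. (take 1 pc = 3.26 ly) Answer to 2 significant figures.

d ≈ 1000 ly

μ = m − M = 7.500
m − M = 5 log₁₀ d − 5
log₁₀ d = (m − M)/5 + 1 = 2.5000
d = 10^2.5000 = 316.2 pc
= 1031 ly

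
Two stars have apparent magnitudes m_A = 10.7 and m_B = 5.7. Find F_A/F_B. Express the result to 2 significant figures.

F_A/F_B ≈ 0.010

Δm = 10.7 − (5.7) = 5.0
Flux ratio = 10^(−0.4 Δm) = 10^(−0.4 × 5.0) = 10^-2.000 = 0.01000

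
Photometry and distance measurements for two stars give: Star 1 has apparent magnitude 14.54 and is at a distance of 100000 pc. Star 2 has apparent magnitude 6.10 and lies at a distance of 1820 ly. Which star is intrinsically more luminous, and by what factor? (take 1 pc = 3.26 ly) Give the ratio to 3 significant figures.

Star 1 is more luminous, by a factor of 13.5.

Star 1: M = m − 5 log₁₀ d + 5 = 14.54 − 5·5.0000 + 5 = -5.460
Star 2: d = 1820 ly / 3.26 = 558.3 pc
Star 2: M = m − 5 log₁₀ d + 5 = 6.10 − 5·2.7469 + 5 = -2.634
ΔM = M_1 − M_2 = -5.460 − (-2.634) = -2.826; smaller M is more luminous → Star 1.
L ratio = 10^(0.4 |ΔM|) = 10^1.130 = 13.50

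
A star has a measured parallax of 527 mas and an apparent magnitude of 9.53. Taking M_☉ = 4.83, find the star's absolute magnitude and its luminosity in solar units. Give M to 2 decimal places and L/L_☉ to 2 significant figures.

M ≈ 13.14; L/L_☉ ≈ 4.7×10^-4

d = 1/p = 1000/527 mas = 1.898 pc
M = m − 5 log₁₀ d + 5 = 9.53 − 5·0.2782 + 5 = 13.139
M − M_☉ = 13.139 − 4.83 = 8.309
L/L_☉ = 10^(−0.4 × 8.309) = 4.747×10^-4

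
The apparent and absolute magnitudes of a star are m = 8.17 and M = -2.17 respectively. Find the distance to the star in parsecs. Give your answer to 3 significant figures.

d ≈ 1170 pc

Distance modulus: m − M = 8.17 − (-2.17) = 10.340
m − M = 5 log₁₀ d − 5
log₁₀ d = (m − M)/5 + 1 = 3.0680
d = 10^3.0680 = 1169 pc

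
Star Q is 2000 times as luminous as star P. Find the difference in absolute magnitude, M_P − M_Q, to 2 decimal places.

M_P − M_Q ≈ 8.25

Pogson: ΔM = −2.5 log₁₀(ratio) = −2.5 log₁₀(2000) = −2.5 × 3.3010 = -8.253
Star Q is brighter so has the smaller magnitude: M_P − M_Q is positive.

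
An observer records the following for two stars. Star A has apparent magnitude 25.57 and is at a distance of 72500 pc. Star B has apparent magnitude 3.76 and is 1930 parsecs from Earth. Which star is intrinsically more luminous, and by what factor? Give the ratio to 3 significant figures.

Star B is more luminous, by a factor of 375000.

Star A: M = m − 5 log₁₀ d + 5 = 25.57 − 5·4.8603 + 5 = 6.268
Star B: M = m − 5 log₁₀ d + 5 = 3.76 − 5·3.2856 + 5 = -7.668
ΔM = M_A − M_B = 6.268 − (-7.668) = 13.936; smaller M is more luminous → Star B.
L ratio = 10^(0.4 |ΔM|) = 10^5.574 = 375400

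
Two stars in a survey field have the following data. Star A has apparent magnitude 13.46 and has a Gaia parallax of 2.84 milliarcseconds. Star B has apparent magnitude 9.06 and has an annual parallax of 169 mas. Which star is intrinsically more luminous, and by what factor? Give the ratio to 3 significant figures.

Star A: p = 2.84 mas = 2.84×10^-3″ → d = 1/p = 352.1 pc
Star A: M = m − 5 log₁₀ d + 5 = 13.46 − 5·2.5467 + 5 = 5.727
Star B: p = 169 mas = 0.169″ → d = 1/p = 5.917 pc
Star B: M = m − 5 log₁₀ d + 5 = 9.06 − 5·0.7721 + 5 = 10.199
ΔM = M_A − M_B = 5.727 − (10.199) = -4.473; smaller M is more luminous → Star A.
L ratio = 10^(0.4 |ΔM|) = 10^1.789 = 61.54

Star A is more luminous, by a factor of 61.5.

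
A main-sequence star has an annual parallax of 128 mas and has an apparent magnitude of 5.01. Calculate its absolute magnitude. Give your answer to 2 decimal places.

M ≈ 5.55

p = 128 mas = 0.128″ → d = 1/p = 7.812 pc
5 log₁₀(d/10 pc) = 5 log₁₀(7.812) − 5 = -0.536
M = m − 5 log₁₀(d/10) = 5.01 + 0.536 = 5.546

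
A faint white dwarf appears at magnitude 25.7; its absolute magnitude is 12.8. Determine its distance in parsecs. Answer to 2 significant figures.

Distance modulus: m − M = 25.7 − (12.8) = 12.900
m − M = 5 log₁₀ d − 5
log₁₀ d = (m − M)/5 + 1 = 3.5800
d = 10^3.5800 = 3802 pc

d ≈ 3800 pc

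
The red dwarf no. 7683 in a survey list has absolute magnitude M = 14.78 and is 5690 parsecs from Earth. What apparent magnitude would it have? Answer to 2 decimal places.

m = M + 5 log₁₀ d − 5 = 14.78 + 5·3.7551 − 5 = 28.556

m ≈ 28.56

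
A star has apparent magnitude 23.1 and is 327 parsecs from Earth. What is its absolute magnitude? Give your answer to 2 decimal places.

M ≈ 15.53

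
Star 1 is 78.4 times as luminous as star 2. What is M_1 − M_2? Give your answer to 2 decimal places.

M_1 − M_2 ≈ -4.74

Pogson: ΔM = −2.5 log₁₀(ratio) = −2.5 log₁₀(78.4) = −2.5 × 1.8943 = -4.736
Star 1 is brighter, so it has the smaller magnitude: the difference is negative.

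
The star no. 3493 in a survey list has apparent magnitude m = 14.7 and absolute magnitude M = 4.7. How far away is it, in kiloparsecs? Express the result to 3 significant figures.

d ≈ 1.00 kpc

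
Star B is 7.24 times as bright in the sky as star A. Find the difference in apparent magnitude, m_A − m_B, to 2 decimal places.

m_A − m_B ≈ 2.15

Pogson: Δm = −2.5 log₁₀(ratio) = −2.5 log₁₀(7.24) = −2.5 × 0.8597 = -2.149
Star B is brighter so has the smaller magnitude: m_A − m_B is positive.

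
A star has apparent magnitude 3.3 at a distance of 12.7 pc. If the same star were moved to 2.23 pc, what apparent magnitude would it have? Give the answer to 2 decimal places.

m ≈ -0.48

Flux ∝ 1/d², so Δm = 5 log₁₀(d₂/d₁) = 5 log₁₀(2.23/12.7) = -3.777
m₂ = m₁ + Δm = 3.3 + (-3.777) = -0.477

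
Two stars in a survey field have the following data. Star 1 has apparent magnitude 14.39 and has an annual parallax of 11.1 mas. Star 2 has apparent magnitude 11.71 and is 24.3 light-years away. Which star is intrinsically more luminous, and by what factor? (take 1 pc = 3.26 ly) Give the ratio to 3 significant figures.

Star 1 is more luminous, by a factor of 12.4.

Star 1: p = 11.1 mas = 0.0111″ → d = 1/p = 90.09 pc
Star 1: M = m − 5 log₁₀ d + 5 = 14.39 − 5·1.9547 + 5 = 9.617
Star 2: d = 24.3 ly / 3.26 = 7.454 pc
Star 2: M = m − 5 log₁₀ d + 5 = 11.71 − 5·0.8724 + 5 = 12.348
ΔM = M_1 − M_2 = 9.617 − (12.348) = -2.731; smaller M is more luminous → Star 1.
L ratio = 10^(0.4 |ΔM|) = 10^1.093 = 12.38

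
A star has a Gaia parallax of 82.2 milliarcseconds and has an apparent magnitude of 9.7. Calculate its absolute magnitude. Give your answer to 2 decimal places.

M ≈ 9.27

p = 82.2 mas = 0.0822″ → d = 1/p = 12.17 pc
5 log₁₀(d/10 pc) = 5 log₁₀(12.17) − 5 = 0.426
M = m − 5 log₁₀(d/10) = 9.7 − 0.426 = 9.274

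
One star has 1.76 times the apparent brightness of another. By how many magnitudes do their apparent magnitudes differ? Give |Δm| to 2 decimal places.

Pogson: Δm = −2.5 log₁₀(ratio) = −2.5 log₁₀(1.76) = −2.5 × 0.2455 = -0.614

|Δm| ≈ 0.61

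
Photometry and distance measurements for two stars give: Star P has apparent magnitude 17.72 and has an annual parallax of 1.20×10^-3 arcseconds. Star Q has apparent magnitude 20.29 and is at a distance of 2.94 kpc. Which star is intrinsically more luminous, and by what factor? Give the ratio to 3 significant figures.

Star Q is more luminous, by a factor of 1.17.

Star P: d = 1/p = 1/1.20×10^-3″ = 833.3 pc
Star P: M = m − 5 log₁₀ d + 5 = 17.72 − 5·2.9208 + 5 = 8.116
Star Q: d = 2.94 kpc = 2940 pc
Star Q: M = m − 5 log₁₀ d + 5 = 20.29 − 5·3.4683 + 5 = 7.948
ΔM = M_P − M_Q = 8.116 − (7.948) = 0.168; smaller M is more luminous → Star Q.
L ratio = 10^(0.4 |ΔM|) = 10^0.067 = 1.167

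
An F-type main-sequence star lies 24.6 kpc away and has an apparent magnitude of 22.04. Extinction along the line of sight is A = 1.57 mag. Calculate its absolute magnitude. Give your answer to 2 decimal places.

d = 24.6 kpc = 24600 pc
5 log₁₀(d/10 pc) = 5 log₁₀(24600) − 5 = 16.955
M = m − 5 log₁₀(d/10) − A = 22.04 − 16.955 − 1.57 = 3.515

M ≈ 3.52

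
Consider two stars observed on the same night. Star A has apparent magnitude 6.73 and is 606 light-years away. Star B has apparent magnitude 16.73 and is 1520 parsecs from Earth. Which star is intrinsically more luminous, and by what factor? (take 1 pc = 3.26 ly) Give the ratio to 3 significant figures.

Star A: d = 606 ly / 3.26 = 185.9 pc
Star A: M = m − 5 log₁₀ d + 5 = 6.73 − 5·2.2693 + 5 = 0.384
Star B: M = m − 5 log₁₀ d + 5 = 16.73 − 5·3.1818 + 5 = 5.821
ΔM = M_A − M_B = 0.384 − (5.821) = -5.437; smaller M is more luminous → Star A.
L ratio = 10^(0.4 |ΔM|) = 10^2.175 = 149.6

Star A is more luminous, by a factor of 150.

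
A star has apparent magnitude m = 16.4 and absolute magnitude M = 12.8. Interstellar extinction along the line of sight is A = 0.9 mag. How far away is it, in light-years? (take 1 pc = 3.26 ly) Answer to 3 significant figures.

m − M = 5 log₁₀(d/10 pc) + A  ⇒  16.4 − (12.8) − 0.9 = 5 log₁₀(d/10)
2.700 = 5 log₁₀(d/10)
log₁₀ d = (m − M − A)/5 + 1 = 1.5400
d = 10^1.5400 = 34.67 pc
= 113.0 ly

d ≈ 113 ly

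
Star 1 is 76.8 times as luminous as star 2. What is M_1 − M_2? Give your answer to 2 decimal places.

M_1 − M_2 ≈ -4.71

Pogson: ΔM = −2.5 log₁₀(ratio) = −2.5 log₁₀(76.8) = −2.5 × 1.8854 = -4.713
Star 1 is brighter, so it has the smaller magnitude: the difference is negative.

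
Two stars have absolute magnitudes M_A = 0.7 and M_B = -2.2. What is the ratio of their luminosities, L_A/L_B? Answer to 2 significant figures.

L_A/L_B ≈ 0.069

ΔM = M_A − M_B = 2.9
L_A/L_B = 10^(−0.4 ΔM) = 10^-1.160 = 0.06918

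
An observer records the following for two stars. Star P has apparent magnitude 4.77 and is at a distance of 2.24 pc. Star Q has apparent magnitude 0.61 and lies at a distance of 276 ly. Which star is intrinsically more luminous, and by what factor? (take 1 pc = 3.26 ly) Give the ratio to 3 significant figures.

Star P: M = m − 5 log₁₀ d + 5 = 4.77 − 5·0.3502 + 5 = 8.019
Star Q: d = 276 ly / 3.26 = 84.66 pc
Star Q: M = m − 5 log₁₀ d + 5 = 0.61 − 5·1.9277 + 5 = -4.028
ΔM = M_P − M_Q = 8.019 − (-4.028) = 12.047; smaller M is more luminous → Star Q.
L ratio = 10^(0.4 |ΔM|) = 10^4.819 = 65900

Star Q is more luminous, by a factor of 65900.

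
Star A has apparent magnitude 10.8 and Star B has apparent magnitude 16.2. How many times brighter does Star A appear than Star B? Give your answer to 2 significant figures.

140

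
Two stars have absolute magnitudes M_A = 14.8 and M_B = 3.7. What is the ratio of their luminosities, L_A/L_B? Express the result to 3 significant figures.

ΔM = M_A − M_B = 11.1
L_A/L_B = 10^(−0.4 ΔM) = 10^-4.440 = 3.631×10^-5

L_A/L_B ≈ 3.63×10^-5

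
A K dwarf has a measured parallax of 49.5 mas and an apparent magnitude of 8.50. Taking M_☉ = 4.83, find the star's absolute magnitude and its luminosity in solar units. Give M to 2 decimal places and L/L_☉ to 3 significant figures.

M ≈ 6.97; L/L_☉ ≈ 0.139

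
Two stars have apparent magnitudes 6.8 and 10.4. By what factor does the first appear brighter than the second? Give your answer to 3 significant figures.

Δm = 6.8 − (10.4) = -3.6
Flux ratio = 10^(−0.4 Δm) = 10^(−0.4 × -3.6) = 10^1.440 = 27.54

27.5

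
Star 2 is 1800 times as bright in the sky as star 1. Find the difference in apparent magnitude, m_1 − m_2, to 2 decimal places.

m_1 − m_2 ≈ 8.14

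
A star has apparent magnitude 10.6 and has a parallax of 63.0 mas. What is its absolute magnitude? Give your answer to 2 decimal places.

M ≈ 9.60

p = 63.0 mas = 0.0630″ → d = 1/p = 15.87 pc
5 log₁₀(d/10 pc) = 5 log₁₀(15.87) − 5 = 1.003
M = m − 5 log₁₀(d/10) = 10.6 − 1.003 = 9.597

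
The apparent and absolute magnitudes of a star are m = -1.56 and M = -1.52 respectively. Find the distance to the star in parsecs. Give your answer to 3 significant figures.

Distance modulus: m − M = -1.56 − (-1.52) = -0.040
m − M = 5 log₁₀ d − 5
log₁₀ d = (m − M)/5 + 1 = 0.9920
d = 10^0.9920 = 9.817 pc

d ≈ 9.82 pc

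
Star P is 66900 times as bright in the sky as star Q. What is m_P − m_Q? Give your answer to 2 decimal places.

Pogson: Δm = −2.5 log₁₀(ratio) = −2.5 log₁₀(66900) = −2.5 × 4.8254 = -12.064
Star P is brighter, so it has the smaller magnitude: the difference is negative.

m_P − m_Q ≈ -12.06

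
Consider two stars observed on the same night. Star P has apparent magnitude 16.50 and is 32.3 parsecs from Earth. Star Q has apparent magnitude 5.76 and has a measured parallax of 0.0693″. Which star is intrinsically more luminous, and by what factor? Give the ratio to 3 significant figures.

Star P: M = m − 5 log₁₀ d + 5 = 16.50 − 5·1.5092 + 5 = 13.954
Star Q: d = 1/p = 1/0.0693″ = 14.43 pc
Star Q: M = m − 5 log₁₀ d + 5 = 5.76 − 5·1.1593 + 5 = 4.964
ΔM = M_P − M_Q = 13.954 − (4.964) = 8.990; smaller M is more luminous → Star Q.
L ratio = 10^(0.4 |ΔM|) = 10^3.596 = 3946

Star Q is more luminous, by a factor of 3950.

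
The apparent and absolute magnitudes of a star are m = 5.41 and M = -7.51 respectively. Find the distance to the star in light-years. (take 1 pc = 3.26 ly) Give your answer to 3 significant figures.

d ≈ 12500 ly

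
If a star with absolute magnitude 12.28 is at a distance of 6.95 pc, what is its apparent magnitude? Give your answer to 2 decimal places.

m ≈ 11.49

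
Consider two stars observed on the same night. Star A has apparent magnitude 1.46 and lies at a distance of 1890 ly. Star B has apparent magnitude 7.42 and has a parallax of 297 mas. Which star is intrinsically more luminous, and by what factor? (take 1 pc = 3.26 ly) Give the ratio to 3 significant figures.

Star A is more luminous, by a factor of 7.18×10^6.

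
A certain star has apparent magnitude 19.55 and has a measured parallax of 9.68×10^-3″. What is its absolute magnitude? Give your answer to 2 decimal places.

M ≈ 14.48

d = 1/p = 1/9.68×10^-3″ = 103.3 pc
5 log₁₀(d/10 pc) = 5 log₁₀(103.3) − 5 = 5.071
M = m − 5 log₁₀(d/10) = 19.55 − 5.071 = 14.479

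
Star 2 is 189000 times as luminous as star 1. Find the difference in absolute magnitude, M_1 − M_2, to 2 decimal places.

M_1 − M_2 ≈ 13.19

Pogson: ΔM = −2.5 log₁₀(ratio) = −2.5 log₁₀(189000) = −2.5 × 5.2765 = -13.191
Star 2 is brighter so has the smaller magnitude: M_1 − M_2 is positive.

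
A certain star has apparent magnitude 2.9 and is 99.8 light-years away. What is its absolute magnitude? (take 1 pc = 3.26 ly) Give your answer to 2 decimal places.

d = 99.8 ly / 3.26 = 30.61 pc
5 log₁₀(d/10 pc) = 5 log₁₀(30.61) − 5 = 2.430
M = m − 5 log₁₀(d/10) = 2.9 − 2.430 = 0.470

M ≈ 0.47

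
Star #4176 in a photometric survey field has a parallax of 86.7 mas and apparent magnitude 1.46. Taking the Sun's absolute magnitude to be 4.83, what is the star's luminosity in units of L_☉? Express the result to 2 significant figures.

L/L_☉ ≈ 30

d = 1/p = 1000/86.7 mas = 11.53 pc
M = m − 5 log₁₀ d + 5 = 1.46 − 5·1.0620 + 5 = 1.150
M − M_☉ = 1.150 − 4.83 = -3.680
L/L_☉ = 10^(−0.4 × -3.680) = 29.65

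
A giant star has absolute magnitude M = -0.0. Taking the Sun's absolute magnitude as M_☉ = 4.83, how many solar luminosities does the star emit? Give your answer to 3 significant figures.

L/L_☉ ≈ 85.5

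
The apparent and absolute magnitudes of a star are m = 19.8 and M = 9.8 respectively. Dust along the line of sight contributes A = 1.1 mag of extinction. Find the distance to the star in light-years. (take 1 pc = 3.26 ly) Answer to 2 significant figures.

d ≈ 2000 ly

m − M = 5 log₁₀(d/10 pc) + A  ⇒  19.8 − (9.8) − 1.1 = 5 log₁₀(d/10)
8.900 = 5 log₁₀(d/10)
log₁₀ d = (m − M − A)/5 + 1 = 2.7800
d = 10^2.7800 = 602.6 pc
= 1964 ly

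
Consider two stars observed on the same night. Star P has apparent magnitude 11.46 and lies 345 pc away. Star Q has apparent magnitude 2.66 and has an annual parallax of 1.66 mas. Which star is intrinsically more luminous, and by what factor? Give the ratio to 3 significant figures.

Star P: M = m − 5 log₁₀ d + 5 = 11.46 − 5·2.5378 + 5 = 3.771
Star Q: p = 1.66 mas = 1.66×10^-3″ → d = 1/p = 602.4 pc
Star Q: M = m − 5 log₁₀ d + 5 = 2.66 − 5·2.7799 + 5 = -6.239
ΔM = M_P − M_Q = 3.771 − (-6.239) = 10.010; smaller M is more luminous → Star Q.
L ratio = 10^(0.4 |ΔM|) = 10^4.004 = 10100

Star Q is more luminous, by a factor of 10100.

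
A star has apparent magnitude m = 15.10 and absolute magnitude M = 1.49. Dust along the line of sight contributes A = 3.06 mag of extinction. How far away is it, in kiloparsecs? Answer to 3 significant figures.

m − M = 5 log₁₀(d/10 pc) + A  ⇒  15.10 − (1.49) − 3.06 = 5 log₁₀(d/10)
10.550 = 5 log₁₀(d/10)
log₁₀ d = (m − M − A)/5 + 1 = 3.1100
d = 10^3.1100 = 1288 pc
= 1.288 kpc

d ≈ 1.29 kpc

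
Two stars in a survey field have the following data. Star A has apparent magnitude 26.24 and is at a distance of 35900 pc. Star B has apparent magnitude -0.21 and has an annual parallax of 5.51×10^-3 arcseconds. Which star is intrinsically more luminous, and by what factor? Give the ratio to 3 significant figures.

Star A: M = m − 5 log₁₀ d + 5 = 26.24 − 5·4.5551 + 5 = 8.465
Star B: d = 1/p = 1/5.51×10^-3″ = 181.5 pc
Star B: M = m − 5 log₁₀ d + 5 = -0.21 − 5·2.2588 + 5 = -6.504
ΔM = M_A − M_B = 8.465 − (-6.504) = 14.969; smaller M is more luminous → Star B.
L ratio = 10^(0.4 |ΔM|) = 10^5.988 = 971600

Star B is more luminous, by a factor of 972000.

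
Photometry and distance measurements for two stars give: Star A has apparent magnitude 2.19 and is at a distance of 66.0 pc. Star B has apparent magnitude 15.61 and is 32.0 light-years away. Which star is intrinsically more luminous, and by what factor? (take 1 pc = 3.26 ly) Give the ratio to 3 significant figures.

Star A: M = m − 5 log₁₀ d + 5 = 2.19 − 5·1.8195 + 5 = -1.908
Star B: d = 32.0 ly / 3.26 = 9.816 pc
Star B: M = m − 5 log₁₀ d + 5 = 15.61 − 5·0.9919 + 5 = 15.650
ΔM = M_A − M_B = -1.908 − (15.650) = -17.558; smaller M is more luminous → Star A.
L ratio = 10^(0.4 |ΔM|) = 10^7.023 = 1.055×10^7

Star A is more luminous, by a factor of 1.05×10^7.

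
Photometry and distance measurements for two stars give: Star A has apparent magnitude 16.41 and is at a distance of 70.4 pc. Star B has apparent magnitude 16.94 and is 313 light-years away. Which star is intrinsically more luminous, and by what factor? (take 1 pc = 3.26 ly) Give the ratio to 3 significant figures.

Star A: M = m − 5 log₁₀ d + 5 = 16.41 − 5·1.8476 + 5 = 12.172
Star B: d = 313 ly / 3.26 = 96.01 pc
Star B: M = m − 5 log₁₀ d + 5 = 16.94 − 5·1.9823 + 5 = 12.028
ΔM = M_A − M_B = 12.172 − (12.028) = 0.144; smaller M is more luminous → Star B.
L ratio = 10^(0.4 |ΔM|) = 10^0.058 = 1.142

Star B is more luminous, by a factor of 1.14.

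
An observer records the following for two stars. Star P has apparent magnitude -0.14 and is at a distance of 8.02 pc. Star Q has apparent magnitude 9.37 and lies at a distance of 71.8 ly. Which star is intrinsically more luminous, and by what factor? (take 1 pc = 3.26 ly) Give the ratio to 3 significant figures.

Star P is more luminous, by a factor of 844.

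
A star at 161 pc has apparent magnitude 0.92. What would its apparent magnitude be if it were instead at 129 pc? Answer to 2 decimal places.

Flux ∝ 1/d², so Δm = 5 log₁₀(d₂/d₁) = 5 log₁₀(129/161) = -0.481
m₂ = m₁ + Δm = 0.92 + (-0.481) = 0.439

m ≈ 0.44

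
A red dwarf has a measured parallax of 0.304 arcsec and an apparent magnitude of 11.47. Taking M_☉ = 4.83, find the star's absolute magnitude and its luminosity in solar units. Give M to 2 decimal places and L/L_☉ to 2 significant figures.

d = 1/p = 1/0.304″ = 3.289 pc
M = m − 5 log₁₀ d + 5 = 11.47 − 5·0.5171 + 5 = 13.884
M − M_☉ = 13.884 − 4.83 = 9.054
L/L_☉ = 10^(−0.4 × 9.054) = 2.389×10^-4

M ≈ 13.88; L/L_☉ ≈ 2.4×10^-4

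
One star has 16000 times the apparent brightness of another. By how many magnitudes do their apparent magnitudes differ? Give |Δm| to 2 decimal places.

Pogson: Δm = −2.5 log₁₀(ratio) = −2.5 log₁₀(16000) = −2.5 × 4.2041 = -10.510

|Δm| ≈ 10.51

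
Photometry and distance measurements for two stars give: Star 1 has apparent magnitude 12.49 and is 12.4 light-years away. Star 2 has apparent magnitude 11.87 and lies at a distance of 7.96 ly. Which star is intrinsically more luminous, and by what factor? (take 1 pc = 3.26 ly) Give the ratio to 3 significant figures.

Star 1: d = 12.4 ly / 3.26 = 3.804 pc
Star 1: M = m − 5 log₁₀ d + 5 = 12.49 − 5·0.5802 + 5 = 14.589
Star 2: d = 7.96 ly / 3.26 = 2.442 pc
Star 2: M = m − 5 log₁₀ d + 5 = 11.87 − 5·0.3877 + 5 = 14.932
ΔM = M_1 − M_2 = 14.589 − (14.932) = -0.343; smaller M is more luminous → Star 1.
L ratio = 10^(0.4 |ΔM|) = 10^0.137 = 1.371

Star 1 is more luminous, by a factor of 1.37.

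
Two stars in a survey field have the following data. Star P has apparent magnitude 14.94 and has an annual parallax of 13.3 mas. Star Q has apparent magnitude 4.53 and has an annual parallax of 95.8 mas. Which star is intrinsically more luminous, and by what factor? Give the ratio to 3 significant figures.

Star Q is more luminous, by a factor of 281.

Star P: p = 13.3 mas = 0.0133″ → d = 1/p = 75.19 pc
Star P: M = m − 5 log₁₀ d + 5 = 14.94 − 5·1.8761 + 5 = 10.559
Star Q: p = 95.8 mas = 0.0958″ → d = 1/p = 10.44 pc
Star Q: M = m − 5 log₁₀ d + 5 = 4.53 − 5·1.0186 + 5 = 4.437
ΔM = M_P − M_Q = 10.559 − (4.437) = 6.122; smaller M is more luminous → Star Q.
L ratio = 10^(0.4 |ΔM|) = 10^2.449 = 281.2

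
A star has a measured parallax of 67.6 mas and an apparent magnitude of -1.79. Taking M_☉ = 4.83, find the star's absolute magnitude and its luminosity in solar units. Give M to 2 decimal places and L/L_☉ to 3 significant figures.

M ≈ -2.64; L/L_☉ ≈ 973

d = 1/p = 1000/67.6 mas = 14.79 pc
M = m − 5 log₁₀ d + 5 = -1.79 − 5·1.1701 + 5 = -2.640
M − M_☉ = -2.640 − 4.83 = -7.470
L/L_☉ = 10^(−0.4 × -7.470) = 973.0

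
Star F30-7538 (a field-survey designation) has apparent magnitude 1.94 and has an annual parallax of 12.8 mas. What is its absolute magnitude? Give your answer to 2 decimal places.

M ≈ -2.52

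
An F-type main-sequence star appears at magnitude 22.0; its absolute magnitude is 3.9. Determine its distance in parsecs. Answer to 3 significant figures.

d ≈ 41700 pc

Distance modulus: m − M = 22.0 − (3.9) = 18.100
m − M = 5 log₁₀ d − 5
log₁₀ d = (m − M)/5 + 1 = 4.6200
d = 10^4.6200 = 41690 pc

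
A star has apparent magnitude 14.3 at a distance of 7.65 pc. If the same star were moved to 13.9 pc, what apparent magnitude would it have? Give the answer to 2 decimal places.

Flux ∝ 1/d², so Δm = 5 log₁₀(d₂/d₁) = 5 log₁₀(13.9/7.65) = 1.297
m₂ = m₁ + Δm = 14.3 + (1.297) = 15.597

m ≈ 15.60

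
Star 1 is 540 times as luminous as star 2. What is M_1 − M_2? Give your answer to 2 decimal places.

M_1 − M_2 ≈ -6.83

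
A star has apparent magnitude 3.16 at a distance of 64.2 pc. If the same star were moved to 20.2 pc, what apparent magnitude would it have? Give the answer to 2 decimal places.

m ≈ 0.65

Flux ∝ 1/d², so Δm = 5 log₁₀(d₂/d₁) = 5 log₁₀(20.2/64.2) = -2.511
m₂ = m₁ + Δm = 3.16 + (-2.511) = 0.649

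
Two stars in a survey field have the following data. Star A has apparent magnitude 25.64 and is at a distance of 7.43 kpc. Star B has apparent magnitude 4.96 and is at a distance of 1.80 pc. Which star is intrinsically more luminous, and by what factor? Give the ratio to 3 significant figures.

Star A: d = 7.43 kpc = 7430 pc
Star A: M = m − 5 log₁₀ d + 5 = 25.64 − 5·3.8710 + 5 = 11.285
Star B: M = m − 5 log₁₀ d + 5 = 4.96 − 5·0.2553 + 5 = 8.684
ΔM = M_A − M_B = 11.285 − (8.684) = 2.601; smaller M is more luminous → Star B.
L ratio = 10^(0.4 |ΔM|) = 10^1.041 = 10.98

Star B is more luminous, by a factor of 11.0.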